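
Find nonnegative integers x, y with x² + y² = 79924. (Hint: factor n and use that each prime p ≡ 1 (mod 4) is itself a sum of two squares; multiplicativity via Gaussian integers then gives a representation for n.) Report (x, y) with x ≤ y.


Step 1: Factor n = 79924 = 2^2 · 13 · 29 · 53.
Step 2: Check the mod-4 condition on each prime factor: 2 = 2 (special); 13 ≡ 1 (mod 4), exponent 1; 29 ≡ 1 (mod 4), exponent 1; 53 ≡ 1 (mod 4), exponent 1.
All primes ≡ 3 (mod 4) appear to even exponent (or don't appear), so by the two-squares theorem n IS expressible as a sum of two squares.
Step 3: Build a representation. Group n = k² · m with k = 2 and m = 13 · 29 · 53 = 19981 (a product of primes ≡ 1 (mod 4)); a representation of m scales to one of n via (k·x)² + (k·y)² = k²(x² + y²). Each prime p ≡ 1 (mod 4) is itself a sum of two squares; find a² by testing p − a² for a perfect square:
  13: 13 − 1² = 12, 13 − 2² = 9 = 3² ⇒ 13 = 2² + 3².
  29: 29 − 1² = 28, 29 − 2² = 25 = 5² ⇒ 29 = 2² + 5².
  53: 53 − 1² = 52, 53 − 2² = 49 = 7² ⇒ 53 = 2² + 7².
  Combine using the Brahmagupta–Fibonacci identity (a² + b²)(c² + d²) = (ac − bd)² + (ad + bc)² = (ac + bd)² + (ad − bc)²:
  13 · 29 = 377: from (2² + 3²)(2² + 5²), take (2·2 − 3·5, 2·5 + 3·2) = (4 − 15, 10 + 6) = (-11, 16); dropping signs (only squares matter) gives (11, 16); check 11² + 16² = 121 + 256 = 377 ✓.
  377 · 53 = 19981: from (11² + 16²)(2² + 7²), take (11·2 − 16·7, 11·7 + 16·2) = (22 − 112, 77 + 32) = (-90, 109); dropping signs (only squares matter) gives (90, 109); check 90² + 109² = 8100 + 11881 = 19981 ✓.
  Scale by k = 2: (2·90, 2·109) = (180, 218).
Step 4: Order so x ≤ y and verify: 180² + 218² = 32400 + 47524 = 79924 = n. ✓

n = 79924 = 180² + 218² (one valid representation with x ≤ y).


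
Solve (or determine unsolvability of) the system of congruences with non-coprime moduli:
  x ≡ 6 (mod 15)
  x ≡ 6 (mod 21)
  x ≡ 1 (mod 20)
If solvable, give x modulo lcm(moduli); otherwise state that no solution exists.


Moduli 15, 21, 20 are not pairwise coprime, so CRT works modulo lcm(m_i) when all pairwise compatibility conditions hold.
Pairwise compatibility: gcd(m_i, m_j) must divide a_i - a_j for every pair.
Merge one congruence at a time:
  Start: x ≡ 6 (mod 15).
  Combine with x ≡ 6 (mod 21): gcd(15, 21) = 3; 6 - 6 = 0, which IS divisible by 3, so compatible.
    Write x = 6 + 15·t and substitute into x ≡ 6 (mod 21): 15·t ≡ 6 − 6 = 0 (mod 21).
    Divide the congruence (and modulus) by g = 3: 5·t ≡ 0 (mod 7).
    The inverse of 5 mod 7 is 3 (since 5·3 = 15 = 2·7 + 1), so t ≡ 3·0 = 0 ≡ 0 (mod 7).
    Then x = 6 + 15·0 = 6, valid modulo lcm(15, 21) = 105: x ≡ 6 (mod 105).
  Combine with x ≡ 1 (mod 20): gcd(105, 20) = 5; 1 - 6 = -5, which IS divisible by 5, so compatible.
    Write x = 6 + 105·t and substitute into x ≡ 1 (mod 20): 105·t ≡ 1 − 6 = -5 (mod 20).
    Divide the congruence (and modulus) by g = 5: 21·t ≡ -1 (mod 4).
    Reduce coefficients mod 4: 1·t ≡ 3 (mod 4).
    So t ≡ 3 (mod 4).
    Then x = 6 + 105·3 = 321, valid modulo lcm(105, 20) = 420: x ≡ 321 (mod 420).
Verify: 321 mod 15 = 6, 321 mod 21 = 6, 321 mod 20 = 1.

x ≡ 321 (mod 420).


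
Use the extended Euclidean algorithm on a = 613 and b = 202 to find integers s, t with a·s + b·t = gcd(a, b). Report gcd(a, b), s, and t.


Euclidean algorithm on (613, 202) — divide until remainder is 0:
  613 = 3 · 202 + 7
  202 = 28 · 7 + 6
  7 = 1 · 6 + 1
  6 = 6 · 1 + 0
gcd(613, 202) = 1.
Track Bezout coefficients alongside the remainders: start with r₀ = 613 = a·1 + b·0 (s = 1, t = 0) and r₁ = 202 = a·0 + b·1 (s = 0, t = 1); each new remainder r_{k+1} = r_{k-1} − q_k·r_k inherits s_{k+1} = s_{k-1} − q_k·s_k, t_{k+1} = t_{k-1} − q_k·t_k, so r_k = a·s_k + b·t_k at every step:
  q = 3: r = 7, s = 1 − 3·0 = 1, t = 0 − 3·1 = -3  (check: 613·1 + 202·(-3) = 7)
  q = 28: r = 6, s = 0 − 28·1 = -28, t = 1 − 28·(-3) = 85  (check: 613·(-28) + 202·85 = 6)
  q = 1: r = 1, s = 1 − 1·(-28) = 29, t = -3 − 1·85 = -88  (check: 613·29 + 202·(-88) = 1)
The row with r = 1 (the gcd) gives the Bezout coefficients s = 29, t = -88.
Result: 613 · (29) + 202 · (-88) = 1.

gcd(613, 202) = 1; s = 29, t = -88 (check: 613·29 + 202·(-88) = 1).


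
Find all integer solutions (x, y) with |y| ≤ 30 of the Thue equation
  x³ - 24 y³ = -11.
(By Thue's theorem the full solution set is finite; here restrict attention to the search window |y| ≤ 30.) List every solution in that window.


The equation is x³ - 24y³ = -11. For fixed y, x³ = 24·y³ − 11, so a solution requires the RHS to be a perfect cube.
Strategy: iterate y from -30 to 30, compute RHS = 24·y³ − 11, and check whether it is a (positive or negative) perfect cube.
Check small values of y:
  y = 0: RHS = -11 is not a perfect cube.
  y = 1: RHS = 13 is not a perfect cube.
  y = -1: RHS = -35 is not a perfect cube.
  y = 2: RHS = 181 is not a perfect cube.
  y = -2: RHS = -203 is not a perfect cube.
  y = 3: RHS = 637 is not a perfect cube.
  y = -3: RHS = -659 is not a perfect cube.
Continuing the search up to |y| = 30 finds no solutions either.
No (x, y) in the scanned range satisfies the equation.

No integer solutions with |y| ≤ 30.


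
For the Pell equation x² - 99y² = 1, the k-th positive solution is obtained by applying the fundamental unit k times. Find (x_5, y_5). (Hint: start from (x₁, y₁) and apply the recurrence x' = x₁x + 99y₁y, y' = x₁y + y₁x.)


Step 1: Find the fundamental solution (x₁, y₁) of x² - 99y² = 1.
  Expand √99 as a continued fraction. a₀ = ⌊√99⌋ = 9; iterate m_{k+1} = d_k·a_k − m_k, d_{k+1} = (99 − m_{k+1}²)/d_k, a_{k+1} = ⌊(a₀ + m_{k+1})/d_{k+1}⌋ (starting m₀ = 0, d₀ = 1), with convergents p_k = a_k·p_{k-1} + p_{k-2}, q_k = a_k·q_{k-1} + q_{k-2} (p₋₁ = 1, q₋₁ = 0):
  k = 0: a₀ = 9; p₀/q₀ = 9/1; p₀² − 99·q₀² = 81 − 99 = -18.
  k = 1: m = 9, d = 18, a = ⌊(9 + 9)/18⌋ = 1; p/q = (1·9 + 1)/(1·1 + 0) = 10/1; p² − 99·q² = 100 − 99 = 1.
  The first convergent with p² − 99·q² = 1 gives the fundamental solution (x₁, y₁) = (10, 1).
Step 2: Apply the recurrence (x_{n+1}, y_{n+1}) = (x₁x_n + 99y₁y_n, x₁y_n + y₁x_n) repeatedly.
  From (x_1, y_1) = (10, 1): x_2 = 10·10 + 99·1·1 = 199; y_2 = 10·1 + 1·10 = 20.
  From (x_2, y_2) = (199, 20): x_3 = 10·199 + 99·1·20 = 3970; y_3 = 10·20 + 1·199 = 399.
  From (x_3, y_3) = (3970, 399): x_4 = 10·3970 + 99·1·399 = 79201; y_4 = 10·399 + 1·3970 = 7960.
  From (x_4, y_4) = (79201, 7960): x_5 = 10·79201 + 99·1·7960 = 1580050; y_5 = 10·7960 + 1·79201 = 158801.
Step 3: Verify x_5² - 99·y_5² = 2496558002500 - 2496558002499 = 1 (should be 1). ✓

(x_1, y_1) = (10, 1); (x_5, y_5) = (1580050, 158801).


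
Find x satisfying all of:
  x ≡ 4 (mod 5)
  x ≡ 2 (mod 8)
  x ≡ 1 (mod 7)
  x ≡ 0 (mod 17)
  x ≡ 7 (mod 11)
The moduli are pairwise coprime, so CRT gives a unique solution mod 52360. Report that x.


Product of moduli M = 5 · 8 · 7 · 17 · 11 = 52360.
Merge one congruence at a time:
  Start: x ≡ 4 (mod 5).
  Combine with x ≡ 2 (mod 8); new modulus lcm = 40.
    Write x = 4 + 5·t and substitute into x ≡ 2 (mod 8): 5·t ≡ 2 − 4 = -2 (mod 8).
    Reduce coefficients mod 8: 5·t ≡ 6 (mod 8).
    The inverse of 5 mod 8 is 5 (since 5·5 = 25 = 3·8 + 1), so t ≡ 5·6 = 30 ≡ 6 (mod 8).
    Then x = 4 + 5·6 = 34, valid modulo lcm(5, 8) = 40: x ≡ 34 (mod 40).
  Combine with x ≡ 1 (mod 7); new modulus lcm = 280.
    Write x = 34 + 40·t and substitute into x ≡ 1 (mod 7): 40·t ≡ 1 − 34 = -33 (mod 7).
    Reduce coefficients mod 7: 5·t ≡ 2 (mod 7).
    The inverse of 5 mod 7 is 3 (since 5·3 = 15 = 2·7 + 1), so t ≡ 3·2 = 6 ≡ 6 (mod 7).
    Then x = 34 + 40·6 = 274, valid modulo lcm(40, 7) = 280: x ≡ 274 (mod 280).
  Combine with x ≡ 0 (mod 17); new modulus lcm = 4760.
    Write x = 274 + 280·t and substitute into x ≡ 0 (mod 17): 280·t ≡ 0 − 274 = -274 (mod 17).
    Reduce coefficients mod 17: 8·t ≡ 15 (mod 17).
    The inverse of 8 mod 17 is 15 (since 8·15 = 120 = 7·17 + 1), so t ≡ 15·15 = 225 ≡ 4 (mod 17).
    Then x = 274 + 280·4 = 1394, valid modulo lcm(280, 17) = 4760: x ≡ 1394 (mod 4760).
  Combine with x ≡ 7 (mod 11); new modulus lcm = 52360.
    Write x = 1394 + 4760·t and substitute into x ≡ 7 (mod 11): 4760·t ≡ 7 − 1394 = -1387 (mod 11).
    Reduce coefficients mod 11: 8·t ≡ 10 (mod 11).
    The inverse of 8 mod 11 is 7 (since 8·7 = 56 = 5·11 + 1), so t ≡ 7·10 = 70 ≡ 4 (mod 11).
    Then x = 1394 + 4760·4 = 20434, valid modulo lcm(4760, 11) = 52360: x ≡ 20434 (mod 52360).
Verify against each original: 20434 mod 5 = 4, 20434 mod 8 = 2, 20434 mod 7 = 1, 20434 mod 17 = 0, 20434 mod 11 = 7.

x ≡ 20434 (mod 52360).


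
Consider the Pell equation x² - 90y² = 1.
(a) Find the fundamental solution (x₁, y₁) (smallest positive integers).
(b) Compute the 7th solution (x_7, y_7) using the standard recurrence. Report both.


Step 1: Find the fundamental solution (x₁, y₁) of x² - 90y² = 1.
  Expand √90 as a continued fraction. a₀ = ⌊√90⌋ = 9; iterate m_{k+1} = d_k·a_k − m_k, d_{k+1} = (90 − m_{k+1}²)/d_k, a_{k+1} = ⌊(a₀ + m_{k+1})/d_{k+1}⌋ (starting m₀ = 0, d₀ = 1), with convergents p_k = a_k·p_{k-1} + p_{k-2}, q_k = a_k·q_{k-1} + q_{k-2} (p₋₁ = 1, q₋₁ = 0):
  k = 0: a₀ = 9; p₀/q₀ = 9/1; p₀² − 90·q₀² = 81 − 90 = -9.
  k = 1: m = 9, d = 9, a = ⌊(9 + 9)/9⌋ = 2; p/q = (2·9 + 1)/(2·1 + 0) = 19/2; p² − 90·q² = 361 − 360 = 1.
  The first convergent with p² − 90·q² = 1 gives the fundamental solution (x₁, y₁) = (19, 2).
Step 2: Apply the recurrence (x_{n+1}, y_{n+1}) = (x₁x_n + 90y₁y_n, x₁y_n + y₁x_n) repeatedly.
  From (x_1, y_1) = (19, 2): x_2 = 19·19 + 90·2·2 = 721; y_2 = 19·2 + 2·19 = 76.
  From (x_2, y_2) = (721, 76): x_3 = 19·721 + 90·2·76 = 27379; y_3 = 19·76 + 2·721 = 2886.
  From (x_3, y_3) = (27379, 2886): x_4 = 19·27379 + 90·2·2886 = 1039681; y_4 = 19·2886 + 2·27379 = 109592.
  From (x_4, y_4) = (1039681, 109592): x_5 = 19·1039681 + 90·2·109592 = 39480499; y_5 = 19·109592 + 2·1039681 = 4161610.
  From (x_5, y_5) = (39480499, 4161610): x_6 = 19·39480499 + 90·2·4161610 = 1499219281; y_6 = 19·4161610 + 2·39480499 = 158031588.
  From (x_6, y_6) = (1499219281, 158031588): x_7 = 19·1499219281 + 90·2·158031588 = 56930852179; y_7 = 19·158031588 + 2·1499219281 = 6001038734.
Step 3: Verify x_7² - 90·y_7² = 3241121929827149048041 - 3241121929827149048040 = 1 (should be 1). ✓

(x_1, y_1) = (19, 2); (x_7, y_7) = (56930852179, 6001038734).


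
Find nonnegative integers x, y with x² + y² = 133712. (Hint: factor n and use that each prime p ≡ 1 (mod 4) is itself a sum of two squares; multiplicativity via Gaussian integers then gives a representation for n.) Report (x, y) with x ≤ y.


Step 1: Factor n = 133712 = 2^4 · 61 · 137.
Step 2: Check the mod-4 condition on each prime factor: 2 = 2 (special); 61 ≡ 1 (mod 4), exponent 1; 137 ≡ 1 (mod 4), exponent 1.
All primes ≡ 3 (mod 4) appear to even exponent (or don't appear), so by the two-squares theorem n IS expressible as a sum of two squares.
Step 3: Build a representation. Group n = k² · m with k = 4 and m = 61 · 137 = 8357 (a product of primes ≡ 1 (mod 4)); a representation of m scales to one of n via (k·x)² + (k·y)² = k²(x² + y²). Each prime p ≡ 1 (mod 4) is itself a sum of two squares; find a² by testing p − a² for a perfect square:
  61: 61 − 1² = 60, 61 − 2² = 57, 61 − 3² = 52, 61 − 4² = 45, 61 − 5² = 36 = 6² ⇒ 61 = 5² + 6².
  137: 137 − 1² = 136, 137 − 2² = 133, 137 − 3² = 128, 137 − 4² = 121 = 11² ⇒ 137 = 4² + 11².
  Combine using the Brahmagupta–Fibonacci identity (a² + b²)(c² + d²) = (ac − bd)² + (ad + bc)² = (ac + bd)² + (ad − bc)²:
  61 · 137 = 8357: from (5² + 6²)(4² + 11²), take (5·4 − 6·11, 5·11 + 6·4) = (20 − 66, 55 + 24) = (-46, 79); dropping signs (only squares matter) gives (46, 79); check 46² + 79² = 2116 + 6241 = 8357 ✓.
  Scale by k = 4: (4·46, 4·79) = (184, 316).
Step 4: Order so x ≤ y and verify: 184² + 316² = 33856 + 99856 = 133712 = n. ✓

n = 133712 = 184² + 316² (one valid representation with x ≤ y).


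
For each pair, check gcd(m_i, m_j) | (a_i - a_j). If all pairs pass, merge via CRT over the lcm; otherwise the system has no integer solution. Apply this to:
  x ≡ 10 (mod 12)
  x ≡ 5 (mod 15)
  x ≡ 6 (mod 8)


Moduli 12, 15, 8 are not pairwise coprime, so CRT works modulo lcm(m_i) when all pairwise compatibility conditions hold.
Pairwise compatibility: gcd(m_i, m_j) must divide a_i - a_j for every pair.
Merge one congruence at a time:
  Start: x ≡ 10 (mod 12).
  Combine with x ≡ 5 (mod 15): gcd(12, 15) = 3, and 5 - 10 = -5 is NOT divisible by 3.
    ⇒ system is inconsistent (no integer solution).

No solution (the system is inconsistent).


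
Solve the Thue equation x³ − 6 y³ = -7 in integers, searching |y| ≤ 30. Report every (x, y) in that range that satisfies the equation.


The equation is x³ - 6y³ = -7. For fixed y, x³ = 6·y³ − 7, so a solution requires the RHS to be a perfect cube.
Strategy: iterate y from -30 to 30, compute RHS = 6·y³ − 7, and check whether it is a (positive or negative) perfect cube.
Check small values of y:
  y = 0: RHS = -7 is not a perfect cube.
  y = 1: RHS = -1 = (-1)³ ⇒ x = -1 works.
  y = -1: RHS = -13 is not a perfect cube.
  y = 2: RHS = 41 is not a perfect cube.
  y = -2: RHS = -55 is not a perfect cube.
  y = 3: RHS = 155 is not a perfect cube.
  y = -3: RHS = -169 is not a perfect cube.
Continuing the search up to |y| = 30 finds no further solutions beyond those listed.
Collected solutions: (-1, 1).

Solutions (with |y| ≤ 30): (-1, 1).


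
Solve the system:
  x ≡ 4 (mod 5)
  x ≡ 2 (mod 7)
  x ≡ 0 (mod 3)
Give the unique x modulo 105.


Moduli 5, 7, 3 are pairwise coprime; by CRT there is a unique solution modulo M = 5 · 7 · 3 = 105.
Solve pairwise, accumulating the modulus:
  Start with x ≡ 4 (mod 5).
  Combine with x ≡ 2 (mod 7): since gcd(5, 7) = 1, we get a unique residue mod 35.
    Write x = 4 + 5·t and substitute into x ≡ 2 (mod 7): 5·t ≡ 2 − 4 = -2 (mod 7).
    Reduce coefficients mod 7: 5·t ≡ 5 (mod 7).
    The inverse of 5 mod 7 is 3 (since 5·3 = 15 = 2·7 + 1), so t ≡ 3·5 = 15 ≡ 1 (mod 7).
    Then x = 4 + 5·1 = 9, valid modulo lcm(5, 7) = 35: x ≡ 9 (mod 35).
  Combine with x ≡ 0 (mod 3): since gcd(35, 3) = 1, we get a unique residue mod 105.
    Write x = 9 + 35·t and substitute into x ≡ 0 (mod 3): 35·t ≡ 0 − 9 = -9 (mod 3).
    Reduce coefficients mod 3: 2·t ≡ 0 (mod 3).
    The inverse of 2 mod 3 is 2 (since 2·2 = 4 = 1·3 + 1), so t ≡ 2·0 = 0 ≡ 0 (mod 3).
    Then x = 9 + 35·0 = 9, valid modulo lcm(35, 3) = 105: x ≡ 9 (mod 105).
Verify: 9 mod 5 = 4 ✓, 9 mod 7 = 2 ✓, 9 mod 3 = 0 ✓.

x ≡ 9 (mod 105).


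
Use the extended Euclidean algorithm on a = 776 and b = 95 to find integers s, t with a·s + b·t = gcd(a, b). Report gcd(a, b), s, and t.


Euclidean algorithm on (776, 95) — divide until remainder is 0:
  776 = 8 · 95 + 16
  95 = 5 · 16 + 15
  16 = 1 · 15 + 1
  15 = 15 · 1 + 0
gcd(776, 95) = 1.
Track Bezout coefficients alongside the remainders: start with r₀ = 776 = a·1 + b·0 (s = 1, t = 0) and r₁ = 95 = a·0 + b·1 (s = 0, t = 1); each new remainder r_{k+1} = r_{k-1} − q_k·r_k inherits s_{k+1} = s_{k-1} − q_k·s_k, t_{k+1} = t_{k-1} − q_k·t_k, so r_k = a·s_k + b·t_k at every step:
  q = 8: r = 16, s = 1 − 8·0 = 1, t = 0 − 8·1 = -8  (check: 776·1 + 95·(-8) = 16)
  q = 5: r = 15, s = 0 − 5·1 = -5, t = 1 − 5·(-8) = 41  (check: 776·(-5) + 95·41 = 15)
  q = 1: r = 1, s = 1 − 1·(-5) = 6, t = -8 − 1·41 = -49  (check: 776·6 + 95·(-49) = 1)
The row with r = 1 (the gcd) gives the Bezout coefficients s = 6, t = -49.
Result: 776 · (6) + 95 · (-49) = 1.

gcd(776, 95) = 1; s = 6, t = -49 (check: 776·6 + 95·(-49) = 1).


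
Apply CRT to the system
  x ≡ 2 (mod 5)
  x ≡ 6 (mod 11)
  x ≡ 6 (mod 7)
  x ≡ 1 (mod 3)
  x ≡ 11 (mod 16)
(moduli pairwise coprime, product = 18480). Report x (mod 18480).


Product of moduli M = 5 · 11 · 7 · 3 · 16 = 18480.
Merge one congruence at a time:
  Start: x ≡ 2 (mod 5).
  Combine with x ≡ 6 (mod 11); new modulus lcm = 55.
    Write x = 2 + 5·t and substitute into x ≡ 6 (mod 11): 5·t ≡ 6 − 2 = 4 (mod 11).
    The inverse of 5 mod 11 is 9 (since 5·9 = 45 = 4·11 + 1), so t ≡ 9·4 = 36 ≡ 3 (mod 11).
    Then x = 2 + 5·3 = 17, valid modulo lcm(5, 11) = 55: x ≡ 17 (mod 55).
  Combine with x ≡ 6 (mod 7); new modulus lcm = 385.
    Write x = 17 + 55·t and substitute into x ≡ 6 (mod 7): 55·t ≡ 6 − 17 = -11 (mod 7).
    Reduce coefficients mod 7: 6·t ≡ 3 (mod 7).
    The inverse of 6 mod 7 is 6 (since 6·6 = 36 = 5·7 + 1), so t ≡ 6·3 = 18 ≡ 4 (mod 7).
    Then x = 17 + 55·4 = 237, valid modulo lcm(55, 7) = 385: x ≡ 237 (mod 385).
  Combine with x ≡ 1 (mod 3); new modulus lcm = 1155.
    Write x = 237 + 385·t and substitute into x ≡ 1 (mod 3): 385·t ≡ 1 − 237 = -236 (mod 3).
    Reduce coefficients mod 3: 1·t ≡ 1 (mod 3).
    So t ≡ 1 (mod 3).
    Then x = 237 + 385·1 = 622, valid modulo lcm(385, 3) = 1155: x ≡ 622 (mod 1155).
  Combine with x ≡ 11 (mod 16); new modulus lcm = 18480.
    Write x = 622 + 1155·t and substitute into x ≡ 11 (mod 16): 1155·t ≡ 11 − 622 = -611 (mod 16).
    Reduce coefficients mod 16: 3·t ≡ 13 (mod 16).
    The inverse of 3 mod 16 is 11 (since 3·11 = 33 = 2·16 + 1), so t ≡ 11·13 = 143 ≡ 15 (mod 16).
    Then x = 622 + 1155·15 = 17947, valid modulo lcm(1155, 16) = 18480: x ≡ 17947 (mod 18480).
Verify against each original: 17947 mod 5 = 2, 17947 mod 11 = 6, 17947 mod 7 = 6, 17947 mod 3 = 1, 17947 mod 16 = 11.

x ≡ 17947 (mod 18480).


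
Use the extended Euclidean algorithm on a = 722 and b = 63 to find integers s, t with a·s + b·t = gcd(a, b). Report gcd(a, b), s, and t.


Euclidean algorithm on (722, 63) — divide until remainder is 0:
  722 = 11 · 63 + 29
  63 = 2 · 29 + 5
  29 = 5 · 5 + 4
  5 = 1 · 4 + 1
  4 = 4 · 1 + 0
gcd(722, 63) = 1.
Track Bezout coefficients alongside the remainders: start with r₀ = 722 = a·1 + b·0 (s = 1, t = 0) and r₁ = 63 = a·0 + b·1 (s = 0, t = 1); each new remainder r_{k+1} = r_{k-1} − q_k·r_k inherits s_{k+1} = s_{k-1} − q_k·s_k, t_{k+1} = t_{k-1} − q_k·t_k, so r_k = a·s_k + b·t_k at every step:
  q = 11: r = 29, s = 1 − 11·0 = 1, t = 0 − 11·1 = -11  (check: 722·1 + 63·(-11) = 29)
  q = 2: r = 5, s = 0 − 2·1 = -2, t = 1 − 2·(-11) = 23  (check: 722·(-2) + 63·23 = 5)
  q = 5: r = 4, s = 1 − 5·(-2) = 11, t = -11 − 5·23 = -126  (check: 722·11 + 63·(-126) = 4)
  q = 1: r = 1, s = -2 − 1·11 = -13, t = 23 − 1·(-126) = 149  (check: 722·(-13) + 63·149 = 1)
The row with r = 1 (the gcd) gives the Bezout coefficients s = -13, t = 149.
Result: 722 · (-13) + 63 · (149) = 1.

gcd(722, 63) = 1; s = -13, t = 149 (check: 722·(-13) + 63·149 = 1).


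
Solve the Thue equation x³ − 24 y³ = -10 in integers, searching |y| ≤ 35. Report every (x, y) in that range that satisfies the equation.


The equation is x³ - 24y³ = -10. For fixed y, x³ = 24·y³ − 10, so a solution requires the RHS to be a perfect cube.
Strategy: iterate y from -35 to 35, compute RHS = 24·y³ − 10, and check whether it is a (positive or negative) perfect cube.
Check small values of y:
  y = 0: RHS = -10 is not a perfect cube.
  y = 1: RHS = 14 is not a perfect cube.
  y = -1: RHS = -34 is not a perfect cube.
  y = 2: RHS = 182 is not a perfect cube.
  y = -2: RHS = -202 is not a perfect cube.
  y = 3: RHS = 638 is not a perfect cube.
  y = -3: RHS = -658 is not a perfect cube.
Continuing the search up to |y| = 35 finds no solutions either.
No (x, y) in the scanned range satisfies the equation.

No integer solutions with |y| ≤ 35.


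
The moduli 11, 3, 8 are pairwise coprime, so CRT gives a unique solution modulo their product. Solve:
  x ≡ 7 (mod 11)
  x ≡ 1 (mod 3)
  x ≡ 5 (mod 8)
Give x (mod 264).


Moduli 11, 3, 8 are pairwise coprime; by CRT there is a unique solution modulo M = 11 · 3 · 8 = 264.
Solve pairwise, accumulating the modulus:
  Start with x ≡ 7 (mod 11).
  Combine with x ≡ 1 (mod 3): since gcd(11, 3) = 1, we get a unique residue mod 33.
    Write x = 7 + 11·t and substitute into x ≡ 1 (mod 3): 11·t ≡ 1 − 7 = -6 (mod 3).
    Reduce coefficients mod 3: 2·t ≡ 0 (mod 3).
    The inverse of 2 mod 3 is 2 (since 2·2 = 4 = 1·3 + 1), so t ≡ 2·0 = 0 ≡ 0 (mod 3).
    Then x = 7 + 11·0 = 7, valid modulo lcm(11, 3) = 33: x ≡ 7 (mod 33).
  Combine with x ≡ 5 (mod 8): since gcd(33, 8) = 1, we get a unique residue mod 264.
    Write x = 7 + 33·t and substitute into x ≡ 5 (mod 8): 33·t ≡ 5 − 7 = -2 (mod 8).
    Reduce coefficients mod 8: 1·t ≡ 6 (mod 8).
    So t ≡ 6 (mod 8).
    Then x = 7 + 33·6 = 205, valid modulo lcm(33, 8) = 264: x ≡ 205 (mod 264).
Verify: 205 mod 11 = 7 ✓, 205 mod 3 = 1 ✓, 205 mod 8 = 5 ✓.

x ≡ 205 (mod 264).


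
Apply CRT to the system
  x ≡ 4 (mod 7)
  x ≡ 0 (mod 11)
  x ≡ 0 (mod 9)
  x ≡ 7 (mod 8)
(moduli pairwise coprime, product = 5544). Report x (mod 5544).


Product of moduli M = 7 · 11 · 9 · 8 = 5544.
Merge one congruence at a time:
  Start: x ≡ 4 (mod 7).
  Combine with x ≡ 0 (mod 11); new modulus lcm = 77.
    Write x = 4 + 7·t and substitute into x ≡ 0 (mod 11): 7·t ≡ 0 − 4 = -4 (mod 11).
    Reduce coefficients mod 11: 7·t ≡ 7 (mod 11).
    The inverse of 7 mod 11 is 8 (since 7·8 = 56 = 5·11 + 1), so t ≡ 8·7 = 56 ≡ 1 (mod 11).
    Then x = 4 + 7·1 = 11, valid modulo lcm(7, 11) = 77: x ≡ 11 (mod 77).
  Combine with x ≡ 0 (mod 9); new modulus lcm = 693.
    Write x = 11 + 77·t and substitute into x ≡ 0 (mod 9): 77·t ≡ 0 − 11 = -11 (mod 9).
    Reduce coefficients mod 9: 5·t ≡ 7 (mod 9).
    The inverse of 5 mod 9 is 2 (since 5·2 = 10 = 1·9 + 1), so t ≡ 2·7 = 14 ≡ 5 (mod 9).
    Then x = 11 + 77·5 = 396, valid modulo lcm(77, 9) = 693: x ≡ 396 (mod 693).
  Combine with x ≡ 7 (mod 8); new modulus lcm = 5544.
    Write x = 396 + 693·t and substitute into x ≡ 7 (mod 8): 693·t ≡ 7 − 396 = -389 (mod 8).
    Reduce coefficients mod 8: 5·t ≡ 3 (mod 8).
    The inverse of 5 mod 8 is 5 (since 5·5 = 25 = 3·8 + 1), so t ≡ 5·3 = 15 ≡ 7 (mod 8).
    Then x = 396 + 693·7 = 5247, valid modulo lcm(693, 8) = 5544: x ≡ 5247 (mod 5544).
Verify against each original: 5247 mod 7 = 4, 5247 mod 11 = 0, 5247 mod 9 = 0, 5247 mod 8 = 7.

x ≡ 5247 (mod 5544).


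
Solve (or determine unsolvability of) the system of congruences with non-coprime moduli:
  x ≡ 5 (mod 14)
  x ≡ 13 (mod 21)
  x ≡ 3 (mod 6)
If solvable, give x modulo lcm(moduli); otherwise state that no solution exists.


Moduli 14, 21, 6 are not pairwise coprime, so CRT works modulo lcm(m_i) when all pairwise compatibility conditions hold.
Pairwise compatibility: gcd(m_i, m_j) must divide a_i - a_j for every pair.
Merge one congruence at a time:
  Start: x ≡ 5 (mod 14).
  Combine with x ≡ 13 (mod 21): gcd(14, 21) = 7, and 13 - 5 = 8 is NOT divisible by 7.
    ⇒ system is inconsistent (no integer solution).

No solution (the system is inconsistent).


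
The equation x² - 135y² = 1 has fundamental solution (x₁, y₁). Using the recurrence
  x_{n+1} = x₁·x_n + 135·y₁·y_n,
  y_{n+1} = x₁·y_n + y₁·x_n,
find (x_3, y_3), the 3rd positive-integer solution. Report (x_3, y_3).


Step 1: Find the fundamental solution (x₁, y₁) of x² - 135y² = 1.
  Expand √135 as a continued fraction. a₀ = ⌊√135⌋ = 11; iterate m_{k+1} = d_k·a_k − m_k, d_{k+1} = (135 − m_{k+1}²)/d_k, a_{k+1} = ⌊(a₀ + m_{k+1})/d_{k+1}⌋ (starting m₀ = 0, d₀ = 1), with convergents p_k = a_k·p_{k-1} + p_{k-2}, q_k = a_k·q_{k-1} + q_{k-2} (p₋₁ = 1, q₋₁ = 0):
  k = 0: a₀ = 11; p₀/q₀ = 11/1; p₀² − 135·q₀² = 121 − 135 = -14.
  k = 1: m = 11, d = 14, a = ⌊(11 + 11)/14⌋ = 1; p/q = (1·11 + 1)/(1·1 + 0) = 12/1; p² − 135·q² = 144 − 135 = 9.
  k = 2: m = 3, d = 9, a = ⌊(11 + 3)/9⌋ = 1; p/q = (1·12 + 11)/(1·1 + 1) = 23/2; p² − 135·q² = 529 − 540 = -11.
  k = 3: m = 6, d = 11, a = ⌊(11 + 6)/11⌋ = 1; p/q = (1·23 + 12)/(1·2 + 1) = 35/3; p² − 135·q² = 1225 − 1215 = 10.
  k = 4: m = 5, d = 10, a = ⌊(11 + 5)/10⌋ = 1; p/q = (1·35 + 23)/(1·3 + 2) = 58/5; p² − 135·q² = 3364 − 3375 = -11.
  k = 5: m = 5, d = 11, a = ⌊(11 + 5)/11⌋ = 1; p/q = (1·58 + 35)/(1·5 + 3) = 93/8; p² − 135·q² = 8649 − 8640 = 9.
  k = 6: m = 6, d = 9, a = ⌊(11 + 6)/9⌋ = 1; p/q = (1·93 + 58)/(1·8 + 5) = 151/13; p² − 135·q² = 22801 − 22815 = -14.
  k = 7: m = 3, d = 14, a = ⌊(11 + 3)/14⌋ = 1; p/q = (1·151 + 93)/(1·13 + 8) = 244/21; p² − 135·q² = 59536 − 59535 = 1.
  The first convergent with p² − 135·q² = 1 gives the fundamental solution (x₁, y₁) = (244, 21).
Step 2: Apply the recurrence (x_{n+1}, y_{n+1}) = (x₁x_n + 135y₁y_n, x₁y_n + y₁x_n) repeatedly.
  From (x_1, y_1) = (244, 21): x_2 = 244·244 + 135·21·21 = 119071; y_2 = 244·21 + 21·244 = 10248.
  From (x_2, y_2) = (119071, 10248): x_3 = 244·119071 + 135·21·10248 = 58106404; y_3 = 244·10248 + 21·119071 = 5001003.
Step 3: Verify x_3² - 135·y_3² = 3376354185811216 - 3376354185811215 = 1 (should be 1). ✓

(x_1, y_1) = (244, 21); (x_3, y_3) = (58106404, 5001003).


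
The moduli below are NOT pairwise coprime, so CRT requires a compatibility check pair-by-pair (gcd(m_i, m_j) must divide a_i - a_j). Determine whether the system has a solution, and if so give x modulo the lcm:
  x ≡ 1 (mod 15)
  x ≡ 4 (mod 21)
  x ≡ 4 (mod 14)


Moduli 15, 21, 14 are not pairwise coprime, so CRT works modulo lcm(m_i) when all pairwise compatibility conditions hold.
Pairwise compatibility: gcd(m_i, m_j) must divide a_i - a_j for every pair.
Merge one congruence at a time:
  Start: x ≡ 1 (mod 15).
  Combine with x ≡ 4 (mod 21): gcd(15, 21) = 3; 4 - 1 = 3, which IS divisible by 3, so compatible.
    Write x = 1 + 15·t and substitute into x ≡ 4 (mod 21): 15·t ≡ 4 − 1 = 3 (mod 21).
    Divide the congruence (and modulus) by g = 3: 5·t ≡ 1 (mod 7).
    The inverse of 5 mod 7 is 3 (since 5·3 = 15 = 2·7 + 1), so t ≡ 3·1 = 3 ≡ 3 (mod 7).
    Then x = 1 + 15·3 = 46, valid modulo lcm(15, 21) = 105: x ≡ 46 (mod 105).
  Combine with x ≡ 4 (mod 14): gcd(105, 14) = 7; 4 - 46 = -42, which IS divisible by 7, so compatible.
    Write x = 46 + 105·t and substitute into x ≡ 4 (mod 14): 105·t ≡ 4 − 46 = -42 (mod 14).
    Divide the congruence (and modulus) by g = 7: 15·t ≡ -6 (mod 2).
    Reduce coefficients mod 2: 1·t ≡ 0 (mod 2).
    So t ≡ 0 (mod 2).
    Then x = 46 + 105·0 = 46, valid modulo lcm(105, 14) = 210: x ≡ 46 (mod 210).
Verify: 46 mod 15 = 1, 46 mod 21 = 4, 46 mod 14 = 4.

x ≡ 46 (mod 210).


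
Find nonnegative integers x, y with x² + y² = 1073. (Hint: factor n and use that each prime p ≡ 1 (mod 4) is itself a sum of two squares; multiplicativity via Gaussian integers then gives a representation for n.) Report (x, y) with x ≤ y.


Step 1: Factor n = 1073 = 29 · 37.
Step 2: Check the mod-4 condition on each prime factor: 29 ≡ 1 (mod 4), exponent 1; 37 ≡ 1 (mod 4), exponent 1.
All primes ≡ 3 (mod 4) appear to even exponent (or don't appear), so by the two-squares theorem n IS expressible as a sum of two squares.
Step 3: Build a representation. Here n = 29 · 37 is a product of primes ≡ 1 (mod 4). Each prime p ≡ 1 (mod 4) is itself a sum of two squares; find a² by testing p − a² for a perfect square:
  29: 29 − 1² = 28, 29 − 2² = 25 = 5² ⇒ 29 = 2² + 5².
  37: 37 − 1² = 36 = 6² ⇒ 37 = 1² + 6².
  Combine using the Brahmagupta–Fibonacci identity (a² + b²)(c² + d²) = (ac − bd)² + (ad + bc)² = (ac + bd)² + (ad − bc)²:
  29 · 37 = 1073: from (2² + 5²)(1² + 6²), take (2·1 − 5·6, 2·6 + 5·1) = (2 − 30, 12 + 5) = (-28, 17); dropping signs (only squares matter) gives (28, 17); check 28² + 17² = 784 + 289 = 1073 ✓.
Step 4: Order so x ≤ y and verify: 17² + 28² = 289 + 784 = 1073 = n. ✓

n = 1073 = 17² + 28² (one valid representation with x ≤ y).


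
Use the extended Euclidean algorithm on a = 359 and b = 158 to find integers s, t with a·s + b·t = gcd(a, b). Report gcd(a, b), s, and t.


Euclidean algorithm on (359, 158) — divide until remainder is 0:
  359 = 2 · 158 + 43
  158 = 3 · 43 + 29
  43 = 1 · 29 + 14
  29 = 2 · 14 + 1
  14 = 14 · 1 + 0
gcd(359, 158) = 1.
Track Bezout coefficients alongside the remainders: start with r₀ = 359 = a·1 + b·0 (s = 1, t = 0) and r₁ = 158 = a·0 + b·1 (s = 0, t = 1); each new remainder r_{k+1} = r_{k-1} − q_k·r_k inherits s_{k+1} = s_{k-1} − q_k·s_k, t_{k+1} = t_{k-1} − q_k·t_k, so r_k = a·s_k + b·t_k at every step:
  q = 2: r = 43, s = 1 − 2·0 = 1, t = 0 − 2·1 = -2  (check: 359·1 + 158·(-2) = 43)
  q = 3: r = 29, s = 0 − 3·1 = -3, t = 1 − 3·(-2) = 7  (check: 359·(-3) + 158·7 = 29)
  q = 1: r = 14, s = 1 − 1·(-3) = 4, t = -2 − 1·7 = -9  (check: 359·4 + 158·(-9) = 14)
  q = 2: r = 1, s = -3 − 2·4 = -11, t = 7 − 2·(-9) = 25  (check: 359·(-11) + 158·25 = 1)
The row with r = 1 (the gcd) gives the Bezout coefficients s = -11, t = 25.
Result: 359 · (-11) + 158 · (25) = 1.

gcd(359, 158) = 1; s = -11, t = 25 (check: 359·(-11) + 158·25 = 1).


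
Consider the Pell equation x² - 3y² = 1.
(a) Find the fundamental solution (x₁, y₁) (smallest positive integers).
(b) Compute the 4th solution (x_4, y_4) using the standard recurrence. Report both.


Step 1: Find the fundamental solution (x₁, y₁) of x² - 3y² = 1.
  Expand √3 as a continued fraction. a₀ = ⌊√3⌋ = 1; iterate m_{k+1} = d_k·a_k − m_k, d_{k+1} = (3 − m_{k+1}²)/d_k, a_{k+1} = ⌊(a₀ + m_{k+1})/d_{k+1}⌋ (starting m₀ = 0, d₀ = 1), with convergents p_k = a_k·p_{k-1} + p_{k-2}, q_k = a_k·q_{k-1} + q_{k-2} (p₋₁ = 1, q₋₁ = 0):
  k = 0: a₀ = 1; p₀/q₀ = 1/1; p₀² − 3·q₀² = 1 − 3 = -2.
  k = 1: m = 1, d = 2, a = ⌊(1 + 1)/2⌋ = 1; p/q = (1·1 + 1)/(1·1 + 0) = 2/1; p² − 3·q² = 4 − 3 = 1.
  The first convergent with p² − 3·q² = 1 gives the fundamental solution (x₁, y₁) = (2, 1).
Step 2: Apply the recurrence (x_{n+1}, y_{n+1}) = (x₁x_n + 3y₁y_n, x₁y_n + y₁x_n) repeatedly.
  From (x_1, y_1) = (2, 1): x_2 = 2·2 + 3·1·1 = 7; y_2 = 2·1 + 1·2 = 4.
  From (x_2, y_2) = (7, 4): x_3 = 2·7 + 3·1·4 = 26; y_3 = 2·4 + 1·7 = 15.
  From (x_3, y_3) = (26, 15): x_4 = 2·26 + 3·1·15 = 97; y_4 = 2·15 + 1·26 = 56.
Step 3: Verify x_4² - 3·y_4² = 9409 - 9408 = 1 (should be 1). ✓

(x_1, y_1) = (2, 1); (x_4, y_4) = (97, 56).


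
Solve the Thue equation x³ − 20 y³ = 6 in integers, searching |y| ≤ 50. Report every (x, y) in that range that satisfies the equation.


The equation is x³ - 20y³ = 6. For fixed y, x³ = 20·y³ + 6, so a solution requires the RHS to be a perfect cube.
Strategy: iterate y from -50 to 50, compute RHS = 20·y³ + 6, and check whether it is a (positive or negative) perfect cube.
Check small values of y:
  y = 0: RHS = 6 is not a perfect cube.
  y = 1: RHS = 26 is not a perfect cube.
  y = -1: RHS = -14 is not a perfect cube.
  y = 2: RHS = 166 is not a perfect cube.
  y = -2: RHS = -154 is not a perfect cube.
  y = 3: RHS = 546 is not a perfect cube.
  y = -3: RHS = -534 is not a perfect cube.
Continuing the search up to |y| = 50 finds no solutions either.
No (x, y) in the scanned range satisfies the equation.

No integer solutions with |y| ≤ 50.


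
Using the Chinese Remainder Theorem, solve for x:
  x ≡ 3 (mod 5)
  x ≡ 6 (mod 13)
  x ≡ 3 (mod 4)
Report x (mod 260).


Moduli 5, 13, 4 are pairwise coprime; by CRT there is a unique solution modulo M = 5 · 13 · 4 = 260.
Solve pairwise, accumulating the modulus:
  Start with x ≡ 3 (mod 5).
  Combine with x ≡ 6 (mod 13): since gcd(5, 13) = 1, we get a unique residue mod 65.
    Write x = 3 + 5·t and substitute into x ≡ 6 (mod 13): 5·t ≡ 6 − 3 = 3 (mod 13).
    The inverse of 5 mod 13 is 8 (since 5·8 = 40 = 3·13 + 1), so t ≡ 8·3 = 24 ≡ 11 (mod 13).
    Then x = 3 + 5·11 = 58, valid modulo lcm(5, 13) = 65: x ≡ 58 (mod 65).
  Combine with x ≡ 3 (mod 4): since gcd(65, 4) = 1, we get a unique residue mod 260.
    Write x = 58 + 65·t and substitute into x ≡ 3 (mod 4): 65·t ≡ 3 − 58 = -55 (mod 4).
    Reduce coefficients mod 4: 1·t ≡ 1 (mod 4).
    So t ≡ 1 (mod 4).
    Then x = 58 + 65·1 = 123, valid modulo lcm(65, 4) = 260: x ≡ 123 (mod 260).
Verify: 123 mod 5 = 3 ✓, 123 mod 13 = 6 ✓, 123 mod 4 = 3 ✓.

x ≡ 123 (mod 260).


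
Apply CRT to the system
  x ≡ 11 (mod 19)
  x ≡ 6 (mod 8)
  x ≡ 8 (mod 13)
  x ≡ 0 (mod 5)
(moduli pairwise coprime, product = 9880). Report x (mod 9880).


Product of moduli M = 19 · 8 · 13 · 5 = 9880.
Merge one congruence at a time:
  Start: x ≡ 11 (mod 19).
  Combine with x ≡ 6 (mod 8); new modulus lcm = 152.
    Write x = 11 + 19·t and substitute into x ≡ 6 (mod 8): 19·t ≡ 6 − 11 = -5 (mod 8).
    Reduce coefficients mod 8: 3·t ≡ 3 (mod 8).
    The inverse of 3 mod 8 is 3 (since 3·3 = 9 = 1·8 + 1), so t ≡ 3·3 = 9 ≡ 1 (mod 8).
    Then x = 11 + 19·1 = 30, valid modulo lcm(19, 8) = 152: x ≡ 30 (mod 152).
  Combine with x ≡ 8 (mod 13); new modulus lcm = 1976.
    Write x = 30 + 152·t and substitute into x ≡ 8 (mod 13): 152·t ≡ 8 − 30 = -22 (mod 13).
    Reduce coefficients mod 13: 9·t ≡ 4 (mod 13).
    The inverse of 9 mod 13 is 3 (since 9·3 = 27 = 2·13 + 1), so t ≡ 3·4 = 12 ≡ 12 (mod 13).
    Then x = 30 + 152·12 = 1854, valid modulo lcm(152, 13) = 1976: x ≡ 1854 (mod 1976).
  Combine with x ≡ 0 (mod 5); new modulus lcm = 9880.
    Write x = 1854 + 1976·t and substitute into x ≡ 0 (mod 5): 1976·t ≡ 0 − 1854 = -1854 (mod 5).
    Reduce coefficients mod 5: 1·t ≡ 1 (mod 5).
    So t ≡ 1 (mod 5).
    Then x = 1854 + 1976·1 = 3830, valid modulo lcm(1976, 5) = 9880: x ≡ 3830 (mod 9880).
Verify against each original: 3830 mod 19 = 11, 3830 mod 8 = 6, 3830 mod 13 = 8, 3830 mod 5 = 0.

x ≡ 3830 (mod 9880).


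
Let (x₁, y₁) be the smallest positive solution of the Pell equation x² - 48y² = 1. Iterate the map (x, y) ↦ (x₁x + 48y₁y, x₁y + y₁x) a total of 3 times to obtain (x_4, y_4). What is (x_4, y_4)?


Step 1: Find the fundamental solution (x₁, y₁) of x² - 48y² = 1.
  Expand √48 as a continued fraction. a₀ = ⌊√48⌋ = 6; iterate m_{k+1} = d_k·a_k − m_k, d_{k+1} = (48 − m_{k+1}²)/d_k, a_{k+1} = ⌊(a₀ + m_{k+1})/d_{k+1}⌋ (starting m₀ = 0, d₀ = 1), with convergents p_k = a_k·p_{k-1} + p_{k-2}, q_k = a_k·q_{k-1} + q_{k-2} (p₋₁ = 1, q₋₁ = 0):
  k = 0: a₀ = 6; p₀/q₀ = 6/1; p₀² − 48·q₀² = 36 − 48 = -12.
  k = 1: m = 6, d = 12, a = ⌊(6 + 6)/12⌋ = 1; p/q = (1·6 + 1)/(1·1 + 0) = 7/1; p² − 48·q² = 49 − 48 = 1.
  The first convergent with p² − 48·q² = 1 gives the fundamental solution (x₁, y₁) = (7, 1).
Step 2: Apply the recurrence (x_{n+1}, y_{n+1}) = (x₁x_n + 48y₁y_n, x₁y_n + y₁x_n) repeatedly.
  From (x_1, y_1) = (7, 1): x_2 = 7·7 + 48·1·1 = 97; y_2 = 7·1 + 1·7 = 14.
  From (x_2, y_2) = (97, 14): x_3 = 7·97 + 48·1·14 = 1351; y_3 = 7·14 + 1·97 = 195.
  From (x_3, y_3) = (1351, 195): x_4 = 7·1351 + 48·1·195 = 18817; y_4 = 7·195 + 1·1351 = 2716.
Step 3: Verify x_4² - 48·y_4² = 354079489 - 354079488 = 1 (should be 1). ✓

(x_1, y_1) = (7, 1); (x_4, y_4) = (18817, 2716).


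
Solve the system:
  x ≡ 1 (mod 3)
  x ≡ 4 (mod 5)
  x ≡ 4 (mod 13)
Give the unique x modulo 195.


Moduli 3, 5, 13 are pairwise coprime; by CRT there is a unique solution modulo M = 3 · 5 · 13 = 195.
Solve pairwise, accumulating the modulus:
  Start with x ≡ 1 (mod 3).
  Combine with x ≡ 4 (mod 5): since gcd(3, 5) = 1, we get a unique residue mod 15.
    Write x = 1 + 3·t and substitute into x ≡ 4 (mod 5): 3·t ≡ 4 − 1 = 3 (mod 5).
    The inverse of 3 mod 5 is 2 (since 3·2 = 6 = 1·5 + 1), so t ≡ 2·3 = 6 ≡ 1 (mod 5).
    Then x = 1 + 3·1 = 4, valid modulo lcm(3, 5) = 15: x ≡ 4 (mod 15).
  Combine with x ≡ 4 (mod 13): since gcd(15, 13) = 1, we get a unique residue mod 195.
    Write x = 4 + 15·t and substitute into x ≡ 4 (mod 13): 15·t ≡ 4 − 4 = 0 (mod 13).
    Reduce coefficients mod 13: 2·t ≡ 0 (mod 13).
    The inverse of 2 mod 13 is 7 (since 2·7 = 14 = 1·13 + 1), so t ≡ 7·0 = 0 ≡ 0 (mod 13).
    Then x = 4 + 15·0 = 4, valid modulo lcm(15, 13) = 195: x ≡ 4 (mod 195).
Verify: 4 mod 3 = 1 ✓, 4 mod 5 = 4 ✓, 4 mod 13 = 4 ✓.

x ≡ 4 (mod 195).


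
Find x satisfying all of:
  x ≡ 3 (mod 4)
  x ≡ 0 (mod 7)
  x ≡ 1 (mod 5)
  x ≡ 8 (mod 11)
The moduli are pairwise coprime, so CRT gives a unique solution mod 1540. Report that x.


Product of moduli M = 4 · 7 · 5 · 11 = 1540.
Merge one congruence at a time:
  Start: x ≡ 3 (mod 4).
  Combine with x ≡ 0 (mod 7); new modulus lcm = 28.
    Write x = 3 + 4·t and substitute into x ≡ 0 (mod 7): 4·t ≡ 0 − 3 = -3 (mod 7).
    Reduce coefficients mod 7: 4·t ≡ 4 (mod 7).
    The inverse of 4 mod 7 is 2 (since 4·2 = 8 = 1·7 + 1), so t ≡ 2·4 = 8 ≡ 1 (mod 7).
    Then x = 3 + 4·1 = 7, valid modulo lcm(4, 7) = 28: x ≡ 7 (mod 28).
  Combine with x ≡ 1 (mod 5); new modulus lcm = 140.
    Write x = 7 + 28·t and substitute into x ≡ 1 (mod 5): 28·t ≡ 1 − 7 = -6 (mod 5).
    Reduce coefficients mod 5: 3·t ≡ 4 (mod 5).
    The inverse of 3 mod 5 is 2 (since 3·2 = 6 = 1·5 + 1), so t ≡ 2·4 = 8 ≡ 3 (mod 5).
    Then x = 7 + 28·3 = 91, valid modulo lcm(28, 5) = 140: x ≡ 91 (mod 140).
  Combine with x ≡ 8 (mod 11); new modulus lcm = 1540.
    Write x = 91 + 140·t and substitute into x ≡ 8 (mod 11): 140·t ≡ 8 − 91 = -83 (mod 11).
    Reduce coefficients mod 11: 8·t ≡ 5 (mod 11).
    The inverse of 8 mod 11 is 7 (since 8·7 = 56 = 5·11 + 1), so t ≡ 7·5 = 35 ≡ 2 (mod 11).
    Then x = 91 + 140·2 = 371, valid modulo lcm(140, 11) = 1540: x ≡ 371 (mod 1540).
Verify against each original: 371 mod 4 = 3, 371 mod 7 = 0, 371 mod 5 = 1, 371 mod 11 = 8.

x ≡ 371 (mod 1540).


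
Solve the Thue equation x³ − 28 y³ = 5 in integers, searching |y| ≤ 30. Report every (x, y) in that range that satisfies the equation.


The equation is x³ - 28y³ = 5. For fixed y, x³ = 28·y³ + 5, so a solution requires the RHS to be a perfect cube.
Strategy: iterate y from -30 to 30, compute RHS = 28·y³ + 5, and check whether it is a (positive or negative) perfect cube.
Check small values of y:
  y = 0: RHS = 5 is not a perfect cube.
  y = 1: RHS = 33 is not a perfect cube.
  y = -1: RHS = -23 is not a perfect cube.
  y = 2: RHS = 229 is not a perfect cube.
  y = -2: RHS = -219 is not a perfect cube.
  y = 3: RHS = 761 is not a perfect cube.
  y = -3: RHS = -751 is not a perfect cube.
Continuing the search up to |y| = 30 finds no solutions either.
No (x, y) in the scanned range satisfies the equation.

No integer solutions with |y| ≤ 30.


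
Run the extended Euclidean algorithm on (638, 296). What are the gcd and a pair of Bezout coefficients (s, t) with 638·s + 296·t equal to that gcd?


Euclidean algorithm on (638, 296) — divide until remainder is 0:
  638 = 2 · 296 + 46
  296 = 6 · 46 + 20
  46 = 2 · 20 + 6
  20 = 3 · 6 + 2
  6 = 3 · 2 + 0
gcd(638, 296) = 2.
Track Bezout coefficients alongside the remainders: start with r₀ = 638 = a·1 + b·0 (s = 1, t = 0) and r₁ = 296 = a·0 + b·1 (s = 0, t = 1); each new remainder r_{k+1} = r_{k-1} − q_k·r_k inherits s_{k+1} = s_{k-1} − q_k·s_k, t_{k+1} = t_{k-1} − q_k·t_k, so r_k = a·s_k + b·t_k at every step:
  q = 2: r = 46, s = 1 − 2·0 = 1, t = 0 − 2·1 = -2  (check: 638·1 + 296·(-2) = 46)
  q = 6: r = 20, s = 0 − 6·1 = -6, t = 1 − 6·(-2) = 13  (check: 638·(-6) + 296·13 = 20)
  q = 2: r = 6, s = 1 − 2·(-6) = 13, t = -2 − 2·13 = -28  (check: 638·13 + 296·(-28) = 6)
  q = 3: r = 2, s = -6 − 3·13 = -45, t = 13 − 3·(-28) = 97  (check: 638·(-45) + 296·97 = 2)
The row with r = 2 (the gcd) gives the Bezout coefficients s = -45, t = 97.
Result: 638 · (-45) + 296 · (97) = 2.

gcd(638, 296) = 2; s = -45, t = 97 (check: 638·(-45) + 296·97 = 2).
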